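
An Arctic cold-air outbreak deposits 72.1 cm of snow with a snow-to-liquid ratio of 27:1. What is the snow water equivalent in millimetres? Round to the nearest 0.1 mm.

SWE ≈ 26.7 mm

SWE = snow depth / ratio = 72.1 cm / 27 = 2.670 cm = 26.7 mm.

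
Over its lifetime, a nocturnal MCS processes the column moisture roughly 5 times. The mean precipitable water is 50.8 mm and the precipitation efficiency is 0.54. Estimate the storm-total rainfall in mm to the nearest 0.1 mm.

rainfall ≈ 137.2 mm

Each cycle deposits ε × PW = 0.54 × 50.8 = 27.432 mm.
Over 5 cycles: 5 × 27.432 = 137.2 mm.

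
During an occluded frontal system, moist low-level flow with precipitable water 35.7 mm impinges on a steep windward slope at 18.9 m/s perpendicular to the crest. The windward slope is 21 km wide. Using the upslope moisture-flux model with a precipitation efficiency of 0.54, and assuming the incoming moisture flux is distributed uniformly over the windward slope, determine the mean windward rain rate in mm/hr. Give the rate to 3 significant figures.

R ≈ 62.5 mm/hr

Incoming column moisture flux per unit ridge length: F = V × PW = 18.9 × 35.7 = 674.73 mm·m/s.
Spread over the 21 km slope with efficiency ε = 0.54: R = ε·F/W = 0.54 × 674.73 / 21000 m = 1.735e-02 mm/s.
R = 1.735e-02 × 3600 = 62.5 mm/hr.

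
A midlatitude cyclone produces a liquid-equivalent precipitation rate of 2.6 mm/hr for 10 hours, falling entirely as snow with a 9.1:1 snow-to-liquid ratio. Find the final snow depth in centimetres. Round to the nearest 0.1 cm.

Liquid-equivalent depth = 2.6 × 10 = 26 mm.
Snow depth = 26 mm × 9.1 = 236.6 mm = 23.7 cm.

snow depth ≈ 23.7 cm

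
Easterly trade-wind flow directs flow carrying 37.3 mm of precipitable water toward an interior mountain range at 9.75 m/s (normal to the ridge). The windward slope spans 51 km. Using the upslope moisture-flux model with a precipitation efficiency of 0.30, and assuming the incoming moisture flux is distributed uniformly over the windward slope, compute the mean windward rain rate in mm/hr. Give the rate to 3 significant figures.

R ≈ 7.70 mm/hr

Incoming column moisture flux per unit ridge length: F = V × PW = 9.75 × 37.3 = 363.675 mm·m/s.
Spread over the 51 km slope with efficiency ε = 0.30: R = ε·F/W = 0.30 × 363.675 / 51000 m = 2.139e-03 mm/s.
R = 2.139e-03 × 3600 = 7.70 mm/hr.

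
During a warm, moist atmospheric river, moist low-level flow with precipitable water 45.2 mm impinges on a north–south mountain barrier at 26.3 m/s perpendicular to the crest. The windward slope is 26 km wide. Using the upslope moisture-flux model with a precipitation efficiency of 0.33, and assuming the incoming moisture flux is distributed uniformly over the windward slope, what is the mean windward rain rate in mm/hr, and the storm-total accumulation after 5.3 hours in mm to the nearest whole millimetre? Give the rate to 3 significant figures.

R ≈ 54.3 mm/hr; total ≈ 288 mm

Incoming column moisture flux per unit ridge length: F = V × PW = 26.3 × 45.2 = 1188.76 mm·m/s.
Spread over the 26 km slope with efficiency ε = 0.33: R = ε·F/W = 0.33 × 1188.76 / 26000 m = 1.509e-02 mm/s.
R = 1.509e-02 × 3600 = 54.3 mm/hr.
Over 5.3 h: total = 54.3 × 5.3 = 287.79 ≈ 288 mm.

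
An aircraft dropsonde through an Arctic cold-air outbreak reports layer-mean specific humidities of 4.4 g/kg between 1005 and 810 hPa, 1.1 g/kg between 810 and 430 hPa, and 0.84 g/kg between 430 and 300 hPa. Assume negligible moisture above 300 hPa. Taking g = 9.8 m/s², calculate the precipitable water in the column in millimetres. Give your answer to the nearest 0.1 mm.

PW ≈ 14.1 mm

Precipitable water is the column-integrated vapour mass per unit area: PW = (1/g) Σ q̄ Δp, with q in kg/kg and Δp in Pa (1 kg/m² of water = 1 mm).
Layer 1005–810 hPa: Δp = 195 hPa = 19500 Pa, q̄ = 0.0044 kg/kg → 0.0044 × 19500 / 9.8 = 8.76 mm
Layer 810–430 hPa: Δp = 380 hPa = 38000 Pa, q̄ = 0.0011 kg/kg → 0.0011 × 38000 / 9.8 = 4.27 mm
Layer 430–300 hPa: Δp = 130 hPa = 13000 Pa, q̄ = 0.00084 kg/kg → 0.00084 × 13000 / 9.8 = 1.11 mm
PW = 8.76 + 4.27 + 1.11 = 14.14 ≈ 14.1 mm.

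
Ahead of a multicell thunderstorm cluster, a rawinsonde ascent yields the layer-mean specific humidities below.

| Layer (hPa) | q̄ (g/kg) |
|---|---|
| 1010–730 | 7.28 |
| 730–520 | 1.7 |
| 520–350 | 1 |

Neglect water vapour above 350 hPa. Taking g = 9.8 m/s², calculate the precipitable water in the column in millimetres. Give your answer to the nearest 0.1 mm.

PW ≈ 26.2 mm

Precipitable water is the column-integrated vapour mass per unit area: PW = (1/g) Σ q̄ Δp, with q in kg/kg and Δp in Pa (1 kg/m² of water = 1 mm).
Layer 1010–730 hPa: Δp = 280 hPa = 28000 Pa, q̄ = 0.00728 kg/kg → 0.00728 × 28000 / 9.8 = 20.80 mm
Layer 730–520 hPa: Δp = 210 hPa = 21000 Pa, q̄ = 0.0017 kg/kg → 0.0017 × 21000 / 9.8 = 3.64 mm
Layer 520–350 hPa: Δp = 170 hPa = 17000 Pa, q̄ = 0.001 kg/kg → 0.001 × 17000 / 9.8 = 1.73 mm
PW = 20.80 + 3.64 + 1.73 = 26.17 ≈ 26.2 mm.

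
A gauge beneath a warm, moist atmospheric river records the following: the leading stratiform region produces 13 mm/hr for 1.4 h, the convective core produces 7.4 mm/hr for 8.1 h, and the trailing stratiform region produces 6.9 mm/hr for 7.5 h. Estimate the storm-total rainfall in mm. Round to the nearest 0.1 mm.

Total = Σ Rᵢ Δtᵢ = 13 × 1.4 + 7.4 × 8.1 + 6.9 × 7.5
      = 18.2 + 59.94 + 51.75 = 129.9 mm.

total ≈ 129.9 mm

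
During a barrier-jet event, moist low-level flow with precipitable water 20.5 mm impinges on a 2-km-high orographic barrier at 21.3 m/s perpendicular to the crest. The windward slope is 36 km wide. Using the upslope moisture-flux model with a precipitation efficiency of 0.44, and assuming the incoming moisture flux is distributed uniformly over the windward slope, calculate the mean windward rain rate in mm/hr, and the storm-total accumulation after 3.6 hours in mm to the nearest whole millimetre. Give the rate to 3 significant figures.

Incoming column moisture flux per unit ridge length: F = V × PW = 21.3 × 20.5 = 436.65 mm·m/s.
Spread over the 36 km slope with efficiency ε = 0.44: R = ε·F/W = 0.44 × 436.65 / 36000 m = 5.337e-03 mm/s.
R = 5.337e-03 × 3600 = 19.2 mm/hr.
Over 3.6 h: total = 19.2 × 3.6 = 69.12 ≈ 69 mm.

R ≈ 19.2 mm/hr; total ≈ 69 mm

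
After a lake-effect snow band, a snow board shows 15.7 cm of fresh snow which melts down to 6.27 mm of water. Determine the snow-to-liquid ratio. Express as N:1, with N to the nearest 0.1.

Ratio = snow depth / SWE = 157 mm / 6.27 mm = 25.0, i.e. 25.0:1.

ratio ≈ 25.0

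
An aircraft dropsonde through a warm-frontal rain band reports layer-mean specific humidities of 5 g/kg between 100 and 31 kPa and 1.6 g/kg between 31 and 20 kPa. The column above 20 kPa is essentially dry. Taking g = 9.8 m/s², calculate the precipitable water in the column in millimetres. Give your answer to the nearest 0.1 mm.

PW ≈ 37.0 mm

Precipitable water is the column-integrated vapour mass per unit area: PW = (1/g) Σ q̄ Δp, with q in kg/kg and Δp in Pa (1 kg/m² of water = 1 mm).
Layer 100–31 kPa: Δp = 690 hPa = 69000 Pa, q̄ = 0.005 kg/kg → 0.005 × 69000 / 9.8 = 35.20 mm
Layer 31–20 kPa: Δp = 110 hPa = 11000 Pa, q̄ = 0.0016 kg/kg → 0.0016 × 11000 / 9.8 = 1.80 mm
PW = 35.20 + 1.80 = 37.00 ≈ 37.0 mm.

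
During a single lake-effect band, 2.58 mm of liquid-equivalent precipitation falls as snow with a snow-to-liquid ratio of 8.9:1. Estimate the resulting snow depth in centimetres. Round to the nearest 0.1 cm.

Snow depth = liquid × ratio = 2.58 mm × 8.9 = 22.962 mm = 2.3 cm.

snow depth ≈ 2.3 cm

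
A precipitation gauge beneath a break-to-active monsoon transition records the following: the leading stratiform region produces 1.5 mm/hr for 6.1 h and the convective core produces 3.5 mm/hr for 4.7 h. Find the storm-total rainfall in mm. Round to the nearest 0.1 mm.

total ≈ 25.6 mm

Total = Σ Rᵢ Δtᵢ = 1.5 × 6.1 + 3.5 × 4.7
      = 9.15 + 16.45 = 25.6 mm.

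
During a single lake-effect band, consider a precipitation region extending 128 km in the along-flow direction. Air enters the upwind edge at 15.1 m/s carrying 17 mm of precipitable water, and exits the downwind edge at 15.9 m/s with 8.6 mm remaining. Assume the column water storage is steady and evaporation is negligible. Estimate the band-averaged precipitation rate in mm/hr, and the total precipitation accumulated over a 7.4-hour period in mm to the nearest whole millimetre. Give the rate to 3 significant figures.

R ≈ 3.37 mm/hr; total ≈ 25 mm

Column moisture flux per unit crosswind length is F = V × PW.
Inflow: F_in = 15.1 × 17 = 256.7 mm·m/s
Outflow: F_out = 15.9 × 8.6 = 136.74 mm·m/s
Steady-state rate R = (F_in − F_out)/L = (256.7 − 136.74) / 128000 m = 9.372e-04 mm/s.
R = 9.372e-04 × 3600 = 3.37 mm/hr.
Over 7.4 h: total = 3.37 × 7.4 = 24.938 ≈ 25 mm.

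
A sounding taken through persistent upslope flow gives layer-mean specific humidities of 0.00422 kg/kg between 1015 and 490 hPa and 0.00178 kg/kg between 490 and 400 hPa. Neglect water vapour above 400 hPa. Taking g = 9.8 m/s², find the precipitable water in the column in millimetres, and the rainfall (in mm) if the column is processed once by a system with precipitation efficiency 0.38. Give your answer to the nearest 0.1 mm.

PW ≈ 24.2 mm; rainfall ≈ 9.2 mm

Precipitable water is the column-integrated vapour mass per unit area: PW = (1/g) Σ q̄ Δp, with q in kg/kg and Δp in Pa (1 kg/m² of water = 1 mm).
Layer 1015–490 hPa: Δp = 525 hPa = 52500 Pa, q̄ = 0.00422 kg/kg → 0.00422 × 52500 / 9.8 = 22.61 mm
Layer 490–400 hPa: Δp = 90 hPa = 9000 Pa, q̄ = 0.00178 kg/kg → 0.00178 × 9000 / 9.8 = 1.63 mm
PW = 22.61 + 1.63 = 24.24 ≈ 24.2 mm.
Rainfall = ε × PW = 0.38 × 24.2 = 9.2 mm.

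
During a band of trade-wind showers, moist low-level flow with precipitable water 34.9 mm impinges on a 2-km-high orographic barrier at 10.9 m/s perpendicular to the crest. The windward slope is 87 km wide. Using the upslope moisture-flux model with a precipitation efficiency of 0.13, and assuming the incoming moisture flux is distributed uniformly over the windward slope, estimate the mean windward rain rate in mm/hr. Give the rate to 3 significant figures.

R ≈ 2.05 mm/hr

Incoming column moisture flux per unit ridge length: F = V × PW = 10.9 × 34.9 = 380.41 mm·m/s.
Spread over the 87 km slope with efficiency ε = 0.13: R = ε·F/W = 0.13 × 380.41 / 87000 m = 5.684e-04 mm/s.
R = 5.684e-04 × 3600 = 2.05 mm/hr.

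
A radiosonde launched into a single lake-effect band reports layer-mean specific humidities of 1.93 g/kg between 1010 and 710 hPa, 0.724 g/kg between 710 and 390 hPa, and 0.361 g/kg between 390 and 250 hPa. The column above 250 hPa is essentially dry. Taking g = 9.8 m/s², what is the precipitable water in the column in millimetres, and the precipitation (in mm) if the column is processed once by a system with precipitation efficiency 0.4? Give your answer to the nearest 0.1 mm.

Precipitable water is the column-integrated vapour mass per unit area: PW = (1/g) Σ q̄ Δp, with q in kg/kg and Δp in Pa (1 kg/m² of water = 1 mm).
Layer 1010–710 hPa: Δp = 300 hPa = 30000 Pa, q̄ = 0.00193 kg/kg → 0.00193 × 30000 / 9.8 = 5.91 mm
Layer 710–390 hPa: Δp = 320 hPa = 32000 Pa, q̄ = 0.000724 kg/kg → 0.000724 × 32000 / 9.8 = 2.36 mm
Layer 390–250 hPa: Δp = 140 hPa = 14000 Pa, q̄ = 0.000361 kg/kg → 0.000361 × 14000 / 9.8 = 0.52 mm
PW = 5.91 + 2.36 + 0.52 = 8.79 ≈ 8.8 mm.
Precipitation = ε × PW = 0.4 × 8.8 = 3.5 mm.

PW ≈ 8.8 mm; precipitation ≈ 3.5 mm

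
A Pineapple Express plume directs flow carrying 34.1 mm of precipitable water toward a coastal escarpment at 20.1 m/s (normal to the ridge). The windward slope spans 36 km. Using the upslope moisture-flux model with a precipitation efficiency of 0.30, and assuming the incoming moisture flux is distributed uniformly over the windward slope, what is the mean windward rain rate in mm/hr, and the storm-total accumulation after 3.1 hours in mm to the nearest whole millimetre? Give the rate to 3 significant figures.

Incoming column moisture flux per unit ridge length: F = V × PW = 20.1 × 34.1 = 685.41 mm·m/s.
Spread over the 36 km slope with efficiency ε = 0.30: R = ε·F/W = 0.30 × 685.41 / 36000 m = 5.712e-03 mm/s.
R = 5.712e-03 × 3600 = 20.6 mm/hr.
Over 3.1 h: total = 20.6 × 3.1 = 63.86 ≈ 64 mm.

R ≈ 20.6 mm/hr; total ≈ 64 mm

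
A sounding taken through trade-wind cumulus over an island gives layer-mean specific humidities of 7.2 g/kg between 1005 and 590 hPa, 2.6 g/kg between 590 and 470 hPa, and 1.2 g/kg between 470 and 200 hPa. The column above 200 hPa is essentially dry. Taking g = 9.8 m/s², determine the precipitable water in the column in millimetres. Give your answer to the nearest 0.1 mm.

Precipitable water is the column-integrated vapour mass per unit area: PW = (1/g) Σ q̄ Δp, with q in kg/kg and Δp in Pa (1 kg/m² of water = 1 mm).
Layer 1005–590 hPa: Δp = 415 hPa = 41500 Pa, q̄ = 0.0072 kg/kg → 0.0072 × 41500 / 9.8 = 30.49 mm
Layer 590–470 hPa: Δp = 120 hPa = 12000 Pa, q̄ = 0.0026 kg/kg → 0.0026 × 12000 / 9.8 = 3.18 mm
Layer 470–200 hPa: Δp = 270 hPa = 27000 Pa, q̄ = 0.0012 kg/kg → 0.0012 × 27000 / 9.8 = 3.31 mm
PW = 30.49 + 3.18 + 3.31 = 36.98 ≈ 37.0 mm.

PW ≈ 37.0 mm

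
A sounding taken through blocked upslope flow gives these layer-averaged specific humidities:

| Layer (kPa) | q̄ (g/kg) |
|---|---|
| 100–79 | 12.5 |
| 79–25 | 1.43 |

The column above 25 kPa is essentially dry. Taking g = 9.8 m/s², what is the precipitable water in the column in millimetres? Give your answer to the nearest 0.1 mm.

Precipitable water is the column-integrated vapour mass per unit area: PW = (1/g) Σ q̄ Δp, with q in kg/kg and Δp in Pa (1 kg/m² of water = 1 mm).
Layer 100–79 kPa: Δp = 210 hPa = 21000 Pa, q̄ = 0.0125 kg/kg → 0.0125 × 21000 / 9.8 = 26.79 mm
Layer 79–25 kPa: Δp = 540 hPa = 54000 Pa, q̄ = 0.00143 kg/kg → 0.00143 × 54000 / 9.8 = 7.88 mm
PW = 26.79 + 7.88 = 34.67 ≈ 34.7 mm.

PW ≈ 34.7 mm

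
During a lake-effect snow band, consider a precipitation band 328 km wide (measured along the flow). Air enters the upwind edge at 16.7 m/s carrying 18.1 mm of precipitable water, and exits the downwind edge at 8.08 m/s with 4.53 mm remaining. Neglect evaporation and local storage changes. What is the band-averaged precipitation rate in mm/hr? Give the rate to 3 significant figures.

Column moisture flux per unit crosswind length is F = V × PW.
Inflow: F_in = 16.7 × 18.1 = 302.27 mm·m/s
Outflow: F_out = 8.08 × 4.53 = 36.6024 mm·m/s
Steady-state rate R = (F_in − F_out)/L = (302.27 − 36.6024) / 328000 m = 8.100e-04 mm/s.
R = 8.100e-04 × 3600 = 2.92 mm/hr.

R ≈ 2.92 mm/hr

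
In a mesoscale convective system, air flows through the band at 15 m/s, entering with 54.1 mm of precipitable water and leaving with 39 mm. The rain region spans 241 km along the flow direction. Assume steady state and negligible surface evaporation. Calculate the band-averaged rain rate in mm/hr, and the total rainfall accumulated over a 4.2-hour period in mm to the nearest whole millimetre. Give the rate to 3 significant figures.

R ≈ 3.38 mm/hr; total ≈ 14 mm

Column moisture flux per unit crosswind length is F = V × PW.
Inflow: F_in = 15 × 54.1 = 811.5 mm·m/s
Outflow: F_out = 15 × 39 = 585 mm·m/s
Steady-state rate R = (F_in − F_out)/L = (811.5 − 585) / 241000 m = 9.398e-04 mm/s.
R = 9.398e-04 × 3600 = 3.38 mm/hr.
Over 4.2 h: total = 3.38 × 4.2 = 14.196 ≈ 14 mm.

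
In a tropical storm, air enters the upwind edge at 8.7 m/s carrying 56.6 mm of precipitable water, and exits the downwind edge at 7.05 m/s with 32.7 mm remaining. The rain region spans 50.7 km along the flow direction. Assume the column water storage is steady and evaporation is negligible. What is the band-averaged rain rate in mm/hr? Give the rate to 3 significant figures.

R ≈ 18.6 mm/hr

Column moisture flux per unit crosswind length is F = V × PW.
Inflow: F_in = 8.7 × 56.6 = 492.42 mm·m/s
Outflow: F_out = 7.05 × 32.7 = 230.535 mm·m/s
Steady-state rate R = (F_in − F_out)/L = (492.42 − 230.535) / 50700 m = 5.165e-03 mm/s.
R = 5.165e-03 × 3600 = 18.6 mm/hr.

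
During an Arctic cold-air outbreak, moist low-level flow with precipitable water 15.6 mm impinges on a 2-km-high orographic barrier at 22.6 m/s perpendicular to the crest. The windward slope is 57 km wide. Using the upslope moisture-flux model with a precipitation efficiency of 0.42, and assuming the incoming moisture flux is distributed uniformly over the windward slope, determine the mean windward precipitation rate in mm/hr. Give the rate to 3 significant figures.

R ≈ 9.35 mm/hr

Incoming column moisture flux per unit ridge length: F = V × PW = 22.6 × 15.6 = 352.56 mm·m/s.
Spread over the 57 km slope with efficiency ε = 0.42: R = ε·F/W = 0.42 × 352.56 / 57000 m = 2.598e-03 mm/s.
R = 2.598e-03 × 3600 = 9.35 mm/hr.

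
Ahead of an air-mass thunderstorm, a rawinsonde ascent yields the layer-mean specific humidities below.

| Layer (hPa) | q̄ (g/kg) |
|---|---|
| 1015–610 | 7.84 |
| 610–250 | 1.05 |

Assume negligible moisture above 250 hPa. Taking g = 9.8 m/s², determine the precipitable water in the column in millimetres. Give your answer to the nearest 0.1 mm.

PW ≈ 36.3 mm

Precipitable water is the column-integrated vapour mass per unit area: PW = (1/g) Σ q̄ Δp, with q in kg/kg and Δp in Pa (1 kg/m² of water = 1 mm).
Layer 1015–610 hPa: Δp = 405 hPa = 40500 Pa, q̄ = 0.00784 kg/kg → 0.00784 × 40500 / 9.8 = 32.40 mm
Layer 610–250 hPa: Δp = 360 hPa = 36000 Pa, q̄ = 0.00105 kg/kg → 0.00105 × 36000 / 9.8 = 3.86 mm
PW = 32.40 + 3.86 = 36.26 ≈ 36.3 mm.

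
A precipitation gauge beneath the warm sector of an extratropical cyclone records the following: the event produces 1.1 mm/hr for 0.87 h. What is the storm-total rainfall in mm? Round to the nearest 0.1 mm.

total ≈ 1.0 mm

Total = Σ Rᵢ Δtᵢ = 1.1 × 0.87
      = 0.957 = 1.0 mm.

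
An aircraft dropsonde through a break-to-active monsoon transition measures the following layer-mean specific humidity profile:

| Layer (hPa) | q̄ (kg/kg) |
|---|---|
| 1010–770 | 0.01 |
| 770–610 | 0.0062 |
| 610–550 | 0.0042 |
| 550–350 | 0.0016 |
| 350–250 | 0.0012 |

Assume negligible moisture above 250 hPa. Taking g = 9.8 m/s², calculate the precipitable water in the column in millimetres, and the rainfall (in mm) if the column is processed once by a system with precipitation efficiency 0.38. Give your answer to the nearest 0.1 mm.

Precipitable water is the column-integrated vapour mass per unit area: PW = (1/g) Σ q̄ Δp, with q in kg/kg and Δp in Pa (1 kg/m² of water = 1 mm).
Layer 1010–770 hPa: Δp = 240 hPa = 24000 Pa, q̄ = 0.01 kg/kg → 0.01 × 24000 / 9.8 = 24.49 mm
Layer 770–610 hPa: Δp = 160 hPa = 16000 Pa, q̄ = 0.0062 kg/kg → 0.0062 × 16000 / 9.8 = 10.12 mm
Layer 610–550 hPa: Δp = 60 hPa = 6000 Pa, q̄ = 0.0042 kg/kg → 0.0042 × 6000 / 9.8 = 2.57 mm
Layer 550–350 hPa: Δp = 200 hPa = 20000 Pa, q̄ = 0.0016 kg/kg → 0.0016 × 20000 / 9.8 = 3.27 mm
Layer 350–250 hPa: Δp = 100 hPa = 10000 Pa, q̄ = 0.0012 kg/kg → 0.0012 × 10000 / 9.8 = 1.22 mm
PW = 24.49 + 10.12 + 2.57 + 3.27 + 1.22 = 41.67 ≈ 41.7 mm.
Rainfall = ε × PW = 0.38 × 41.7 = 15.8 mm.

PW ≈ 41.7 mm; rainfall ≈ 15.8 mm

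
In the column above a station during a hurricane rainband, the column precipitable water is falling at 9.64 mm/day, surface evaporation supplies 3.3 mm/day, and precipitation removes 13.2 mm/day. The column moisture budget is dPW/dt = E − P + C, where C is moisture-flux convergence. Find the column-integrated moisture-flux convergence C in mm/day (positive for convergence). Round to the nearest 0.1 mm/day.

C ≈ 0.3 mm/day

dPW/dt = -9.64 mm/day.
C = dPW/dt − E + P = (-9.64) − 3.3 + 13.2 = 0.3 mm/day.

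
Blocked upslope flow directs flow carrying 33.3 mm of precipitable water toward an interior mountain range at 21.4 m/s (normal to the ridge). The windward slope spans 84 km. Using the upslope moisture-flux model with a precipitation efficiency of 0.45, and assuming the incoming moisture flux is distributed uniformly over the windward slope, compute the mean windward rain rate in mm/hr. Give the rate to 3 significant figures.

Incoming column moisture flux per unit ridge length: F = V × PW = 21.4 × 33.3 = 712.62 mm·m/s.
Spread over the 84 km slope with efficiency ε = 0.45: R = ε·F/W = 0.45 × 712.62 / 84000 m = 3.818e-03 mm/s.
R = 3.818e-03 × 3600 = 13.7 mm/hr.

R ≈ 13.7 mm/hr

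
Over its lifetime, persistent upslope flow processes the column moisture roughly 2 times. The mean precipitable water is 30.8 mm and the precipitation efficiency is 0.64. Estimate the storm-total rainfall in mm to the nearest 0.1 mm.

Each cycle deposits ε × PW = 0.64 × 30.8 = 19.712 mm.
Over 2 cycles: 2 × 19.712 = 39.4 mm.

rainfall ≈ 39.4 mm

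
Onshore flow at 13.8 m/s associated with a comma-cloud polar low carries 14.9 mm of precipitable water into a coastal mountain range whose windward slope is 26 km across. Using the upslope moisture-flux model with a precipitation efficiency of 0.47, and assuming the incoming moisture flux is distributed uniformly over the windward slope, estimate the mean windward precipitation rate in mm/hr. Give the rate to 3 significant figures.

R ≈ 13.4 mm/hr

Incoming column moisture flux per unit ridge length: F = V × PW = 13.8 × 14.9 = 205.62 mm·m/s.
Spread over the 26 km slope with efficiency ε = 0.47: R = ε·F/W = 0.47 × 205.62 / 26000 m = 3.717e-03 mm/s.
R = 3.717e-03 × 3600 = 13.4 mm/hr.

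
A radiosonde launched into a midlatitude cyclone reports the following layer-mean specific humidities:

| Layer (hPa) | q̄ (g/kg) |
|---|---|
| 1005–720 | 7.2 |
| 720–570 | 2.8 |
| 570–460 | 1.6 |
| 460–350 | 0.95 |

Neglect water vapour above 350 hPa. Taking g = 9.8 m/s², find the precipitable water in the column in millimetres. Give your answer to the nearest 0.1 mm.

PW ≈ 28.1 mm

Precipitable water is the column-integrated vapour mass per unit area: PW = (1/g) Σ q̄ Δp, with q in kg/kg and Δp in Pa (1 kg/m² of water = 1 mm).
Layer 1005–720 hPa: Δp = 285 hPa = 28500 Pa, q̄ = 0.0072 kg/kg → 0.0072 × 28500 / 9.8 = 20.94 mm
Layer 720–570 hPa: Δp = 150 hPa = 15000 Pa, q̄ = 0.0028 kg/kg → 0.0028 × 15000 / 9.8 = 4.29 mm
Layer 570–460 hPa: Δp = 110 hPa = 11000 Pa, q̄ = 0.0016 kg/kg → 0.0016 × 11000 / 9.8 = 1.80 mm
Layer 460–350 hPa: Δp = 110 hPa = 11000 Pa, q̄ = 0.00095 kg/kg → 0.00095 × 11000 / 9.8 = 1.07 mm
PW = 20.94 + 4.29 + 1.80 + 1.07 = 28.10 ≈ 28.1 mm.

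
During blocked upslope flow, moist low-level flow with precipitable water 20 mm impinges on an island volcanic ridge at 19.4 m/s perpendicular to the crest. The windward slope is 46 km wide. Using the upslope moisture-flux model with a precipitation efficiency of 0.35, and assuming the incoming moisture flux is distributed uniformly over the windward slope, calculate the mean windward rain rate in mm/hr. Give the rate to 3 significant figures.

R ≈ 10.6 mm/hr

Incoming column moisture flux per unit ridge length: F = V × PW = 19.4 × 20 = 388 mm·m/s.
Spread over the 46 km slope with efficiency ε = 0.35: R = ε·F/W = 0.35 × 388 / 46000 m = 2.952e-03 mm/s.
R = 2.952e-03 × 3600 = 10.6 mm/hr.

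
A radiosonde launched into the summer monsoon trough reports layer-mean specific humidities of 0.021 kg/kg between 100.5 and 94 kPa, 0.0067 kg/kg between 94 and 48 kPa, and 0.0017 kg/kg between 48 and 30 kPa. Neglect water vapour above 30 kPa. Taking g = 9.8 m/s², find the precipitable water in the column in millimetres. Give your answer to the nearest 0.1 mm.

Precipitable water is the column-integrated vapour mass per unit area: PW = (1/g) Σ q̄ Δp, with q in kg/kg and Δp in Pa (1 kg/m² of water = 1 mm).
Layer 100.5–94 kPa: Δp = 65 hPa = 6500 Pa, q̄ = 0.021 kg/kg → 0.021 × 6500 / 9.8 = 13.93 mm
Layer 94–48 kPa: Δp = 460 hPa = 46000 Pa, q̄ = 0.0067 kg/kg → 0.0067 × 46000 / 9.8 = 31.45 mm
Layer 48–30 kPa: Δp = 180 hPa = 18000 Pa, q̄ = 0.0017 kg/kg → 0.0017 × 18000 / 9.8 = 3.12 mm
PW = 13.93 + 31.45 + 3.12 = 48.50 ≈ 48.5 mm.

PW ≈ 48.5 mm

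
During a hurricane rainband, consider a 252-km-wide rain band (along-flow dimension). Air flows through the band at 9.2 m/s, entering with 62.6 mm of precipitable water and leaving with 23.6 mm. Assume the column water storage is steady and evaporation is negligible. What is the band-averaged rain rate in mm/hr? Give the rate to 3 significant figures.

R ≈ 5.13 mm/hr

Column moisture flux per unit crosswind length is F = V × PW.
Inflow: F_in = 9.2 × 62.6 = 575.92 mm·m/s
Outflow: F_out = 9.2 × 23.6 = 217.12 mm·m/s
Steady-state rate R = (F_in − F_out)/L = (575.92 − 217.12) / 252000 m = 1.424e-03 mm/s.
R = 1.424e-03 × 3600 = 5.13 mm/hr.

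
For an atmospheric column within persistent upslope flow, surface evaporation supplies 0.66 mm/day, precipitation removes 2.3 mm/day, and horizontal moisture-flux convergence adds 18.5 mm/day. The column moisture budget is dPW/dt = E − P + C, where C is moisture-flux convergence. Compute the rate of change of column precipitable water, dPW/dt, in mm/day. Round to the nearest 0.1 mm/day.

dPW/dt ≈ 16.9 mm/day

dPW/dt = E − P + C = 0.66 − 2.3 + (18.5) = 16.9 mm/day.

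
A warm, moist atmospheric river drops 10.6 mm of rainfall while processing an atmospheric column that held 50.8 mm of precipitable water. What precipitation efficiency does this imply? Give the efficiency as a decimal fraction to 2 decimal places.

ε = rainfall / PW = 10.6 / 50.8 = 0.21.

ε ≈ 0.21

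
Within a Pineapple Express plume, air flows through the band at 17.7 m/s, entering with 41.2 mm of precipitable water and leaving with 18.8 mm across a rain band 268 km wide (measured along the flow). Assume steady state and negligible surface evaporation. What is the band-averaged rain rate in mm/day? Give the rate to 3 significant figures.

Column moisture flux per unit crosswind length is F = V × PW.
Inflow: F_in = 17.7 × 41.2 = 729.24 mm·m/s
Outflow: F_out = 17.7 × 18.8 = 332.76 mm·m/s
Steady-state rate R = (F_in − F_out)/L = (729.24 − 332.76) / 268000 m = 1.479e-03 mm/s.
R = 1.479e-03 × 3600 × 24 = 128 mm/day.

R ≈ 128 mm/day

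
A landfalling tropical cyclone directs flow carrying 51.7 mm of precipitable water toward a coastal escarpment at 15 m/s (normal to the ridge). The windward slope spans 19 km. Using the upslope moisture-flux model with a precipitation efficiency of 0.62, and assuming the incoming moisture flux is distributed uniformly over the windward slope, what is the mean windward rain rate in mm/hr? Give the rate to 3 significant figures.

Incoming column moisture flux per unit ridge length: F = V × PW = 15 × 51.7 = 775.5 mm·m/s.
Spread over the 19 km slope with efficiency ε = 0.62: R = ε·F/W = 0.62 × 775.5 / 19000 m = 2.531e-02 mm/s.
R = 2.531e-02 × 3600 = 91.1 mm/hr.

R ≈ 91.1 mm/hr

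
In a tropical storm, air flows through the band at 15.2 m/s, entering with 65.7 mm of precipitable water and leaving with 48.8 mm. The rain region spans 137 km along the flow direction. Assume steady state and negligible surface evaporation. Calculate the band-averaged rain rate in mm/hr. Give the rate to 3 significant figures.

R ≈ 6.75 mm/hr

Column moisture flux per unit crosswind length is F = V × PW.
Inflow: F_in = 15.2 × 65.7 = 998.64 mm·m/s
Outflow: F_out = 15.2 × 48.8 = 741.76 mm·m/s
Steady-state rate R = (F_in − F_out)/L = (998.64 − 741.76) / 137000 m = 1.875e-03 mm/s.
R = 1.875e-03 × 3600 = 6.75 mm/hr.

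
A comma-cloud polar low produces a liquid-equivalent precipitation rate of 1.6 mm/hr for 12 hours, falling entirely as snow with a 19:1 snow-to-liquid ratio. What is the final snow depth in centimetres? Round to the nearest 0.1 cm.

Liquid-equivalent depth = 1.6 × 12 = 19.2 mm.
Snow depth = 19.2 mm × 19 = 364.8 mm = 36.5 cm.

snow depth ≈ 36.5 cm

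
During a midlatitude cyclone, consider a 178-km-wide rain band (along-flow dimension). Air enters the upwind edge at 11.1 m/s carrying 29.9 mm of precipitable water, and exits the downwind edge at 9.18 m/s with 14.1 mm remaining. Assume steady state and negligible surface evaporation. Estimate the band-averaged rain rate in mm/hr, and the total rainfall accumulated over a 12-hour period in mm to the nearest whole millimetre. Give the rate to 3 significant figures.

R ≈ 4.09 mm/hr; total ≈ 49 mm

Column moisture flux per unit crosswind length is F = V × PW.
Inflow: F_in = 11.1 × 29.9 = 331.89 mm·m/s
Outflow: F_out = 9.18 × 14.1 = 129.438 mm·m/s
Steady-state rate R = (F_in − F_out)/L = (331.89 − 129.438) / 178000 m = 1.137e-03 mm/s.
R = 1.137e-03 × 3600 = 4.09 mm/hr.
Over 12 h: total = 4.09 × 12 = 49.08 ≈ 49 mm.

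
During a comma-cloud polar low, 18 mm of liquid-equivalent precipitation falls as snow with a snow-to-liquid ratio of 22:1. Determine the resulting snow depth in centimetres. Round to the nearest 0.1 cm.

snow depth ≈ 39.6 cm

Snow depth = liquid × ratio = 18 mm × 22 = 396 mm = 39.6 cm.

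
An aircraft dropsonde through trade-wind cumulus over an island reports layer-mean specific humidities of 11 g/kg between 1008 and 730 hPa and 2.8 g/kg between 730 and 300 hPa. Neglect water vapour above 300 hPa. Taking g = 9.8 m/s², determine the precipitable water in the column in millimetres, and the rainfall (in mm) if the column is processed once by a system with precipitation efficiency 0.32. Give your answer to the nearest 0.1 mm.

Precipitable water is the column-integrated vapour mass per unit area: PW = (1/g) Σ q̄ Δp, with q in kg/kg and Δp in Pa (1 kg/m² of water = 1 mm).
Layer 1008–730 hPa: Δp = 278 hPa = 27800 Pa, q̄ = 0.011 kg/kg → 0.011 × 27800 / 9.8 = 31.20 mm
Layer 730–300 hPa: Δp = 430 hPa = 43000 Pa, q̄ = 0.0028 kg/kg → 0.0028 × 43000 / 9.8 = 12.29 mm
PW = 31.20 + 12.29 = 43.49 ≈ 43.5 mm.
Rainfall = ε × PW = 0.32 × 43.5 = 13.9 mm.

PW ≈ 43.5 mm; rainfall ≈ 13.9 mm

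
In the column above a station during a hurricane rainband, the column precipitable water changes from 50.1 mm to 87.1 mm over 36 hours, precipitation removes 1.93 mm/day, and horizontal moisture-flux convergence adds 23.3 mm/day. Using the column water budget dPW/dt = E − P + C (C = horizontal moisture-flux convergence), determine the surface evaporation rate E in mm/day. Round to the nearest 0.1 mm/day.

dPW/dt = (87.1 − 50.1) mm / (36/24 day) = +24.667 mm/day.
E = dPW/dt + P − C = (+24.667) + 1.93 − (23.3) = 3.3 mm/day.

E ≈ 3.3 mm/day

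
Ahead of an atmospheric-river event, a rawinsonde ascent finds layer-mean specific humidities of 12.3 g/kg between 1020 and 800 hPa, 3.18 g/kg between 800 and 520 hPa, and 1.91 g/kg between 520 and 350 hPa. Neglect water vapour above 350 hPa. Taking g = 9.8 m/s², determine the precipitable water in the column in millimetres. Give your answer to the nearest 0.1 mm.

PW ≈ 40.0 mm

Precipitable water is the column-integrated vapour mass per unit area: PW = (1/g) Σ q̄ Δp, with q in kg/kg and Δp in Pa (1 kg/m² of water = 1 mm).
Layer 1020–800 hPa: Δp = 220 hPa = 22000 Pa, q̄ = 0.0123 kg/kg → 0.0123 × 22000 / 9.8 = 27.61 mm
Layer 800–520 hPa: Δp = 280 hPa = 28000 Pa, q̄ = 0.00318 kg/kg → 0.00318 × 28000 / 9.8 = 9.09 mm
Layer 520–350 hPa: Δp = 170 hPa = 17000 Pa, q̄ = 0.00191 kg/kg → 0.00191 × 17000 / 9.8 = 3.31 mm
PW = 27.61 + 9.09 + 3.31 = 40.01 ≈ 40.0 mm.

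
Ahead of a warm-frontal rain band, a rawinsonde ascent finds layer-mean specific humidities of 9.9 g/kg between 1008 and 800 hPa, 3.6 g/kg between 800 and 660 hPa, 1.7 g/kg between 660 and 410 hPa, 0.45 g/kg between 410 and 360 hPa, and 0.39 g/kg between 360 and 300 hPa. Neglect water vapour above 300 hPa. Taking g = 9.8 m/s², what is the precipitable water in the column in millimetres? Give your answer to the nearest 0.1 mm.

Precipitable water is the column-integrated vapour mass per unit area: PW = (1/g) Σ q̄ Δp, with q in kg/kg and Δp in Pa (1 kg/m² of water = 1 mm).
Layer 1008–800 hPa: Δp = 208 hPa = 20800 Pa, q̄ = 0.0099 kg/kg → 0.0099 × 20800 / 9.8 = 21.01 mm
Layer 800–660 hPa: Δp = 140 hPa = 14000 Pa, q̄ = 0.0036 kg/kg → 0.0036 × 14000 / 9.8 = 5.14 mm
Layer 660–410 hPa: Δp = 250 hPa = 25000 Pa, q̄ = 0.0017 kg/kg → 0.0017 × 25000 / 9.8 = 4.34 mm
Layer 410–360 hPa: Δp = 50 hPa = 5000 Pa, q̄ = 0.00045 kg/kg → 0.00045 × 5000 / 9.8 = 0.23 mm
Layer 360–300 hPa: Δp = 60 hPa = 6000 Pa, q̄ = 0.00039 kg/kg → 0.00039 × 6000 / 9.8 = 0.24 mm
PW = 21.01 + 5.14 + 4.34 + 0.23 + 0.24 = 30.96 ≈ 31.0 mm.

PW ≈ 31.0 mm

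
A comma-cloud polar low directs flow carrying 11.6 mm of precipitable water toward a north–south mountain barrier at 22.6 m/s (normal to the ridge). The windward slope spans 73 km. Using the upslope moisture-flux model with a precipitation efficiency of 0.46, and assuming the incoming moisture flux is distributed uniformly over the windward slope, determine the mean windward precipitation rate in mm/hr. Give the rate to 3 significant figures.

Incoming column moisture flux per unit ridge length: F = V × PW = 22.6 × 11.6 = 262.16 mm·m/s.
Spread over the 73 km slope with efficiency ε = 0.46: R = ε·F/W = 0.46 × 262.16 / 73000 m = 1.652e-03 mm/s.
R = 1.652e-03 × 3600 = 5.95 mm/hr.

R ≈ 5.95 mm/hr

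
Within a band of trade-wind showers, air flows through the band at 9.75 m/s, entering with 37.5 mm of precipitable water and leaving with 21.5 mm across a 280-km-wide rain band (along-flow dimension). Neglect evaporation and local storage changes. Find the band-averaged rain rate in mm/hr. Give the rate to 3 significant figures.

Column moisture flux per unit crosswind length is F = V × PW.
Inflow: F_in = 9.75 × 37.5 = 365.625 mm·m/s
Outflow: F_out = 9.75 × 21.5 = 209.625 mm·m/s
Steady-state rate R = (F_in − F_out)/L = (365.625 − 209.625) / 280000 m = 5.571e-04 mm/s.
R = 5.571e-04 × 3600 = 2.01 mm/hr.

R ≈ 2.01 mm/hr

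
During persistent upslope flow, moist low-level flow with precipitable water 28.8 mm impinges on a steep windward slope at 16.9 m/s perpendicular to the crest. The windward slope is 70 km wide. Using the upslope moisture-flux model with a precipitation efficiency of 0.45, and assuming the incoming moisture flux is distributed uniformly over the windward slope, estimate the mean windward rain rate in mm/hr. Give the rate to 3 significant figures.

Incoming column moisture flux per unit ridge length: F = V × PW = 16.9 × 28.8 = 486.72 mm·m/s.
Spread over the 70 km slope with efficiency ε = 0.45: R = ε·F/W = 0.45 × 486.72 / 70000 m = 3.129e-03 mm/s.
R = 3.129e-03 × 3600 = 11.3 mm/hr.

R ≈ 11.3 mm/hr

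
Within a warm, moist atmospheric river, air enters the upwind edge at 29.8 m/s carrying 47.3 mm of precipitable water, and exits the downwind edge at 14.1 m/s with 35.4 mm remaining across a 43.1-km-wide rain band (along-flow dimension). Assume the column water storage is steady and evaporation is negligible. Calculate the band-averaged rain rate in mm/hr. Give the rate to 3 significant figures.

R ≈ 76.0 mm/hr

Column moisture flux per unit crosswind length is F = V × PW.
Inflow: F_in = 29.8 × 47.3 = 1409.54 mm·m/s
Outflow: F_out = 14.1 × 35.4 = 499.14 mm·m/s
Steady-state rate R = (F_in − F_out)/L = (1409.54 − 499.14) / 43100 m = 2.112e-02 mm/s.
R = 2.112e-02 × 3600 = 76.0 mm/hr.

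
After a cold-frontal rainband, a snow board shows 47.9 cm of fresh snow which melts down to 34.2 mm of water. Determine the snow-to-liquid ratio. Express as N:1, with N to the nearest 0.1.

Ratio = snow depth / SWE = 479 mm / 34.2 mm = 14.0, i.e. 14.0:1.

ratio ≈ 14.0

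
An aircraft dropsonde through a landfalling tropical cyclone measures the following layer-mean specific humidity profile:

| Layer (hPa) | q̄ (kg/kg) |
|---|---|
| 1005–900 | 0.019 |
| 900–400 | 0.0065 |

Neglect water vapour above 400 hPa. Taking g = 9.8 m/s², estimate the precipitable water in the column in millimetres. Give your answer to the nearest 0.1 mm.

Precipitable water is the column-integrated vapour mass per unit area: PW = (1/g) Σ q̄ Δp, with q in kg/kg and Δp in Pa (1 kg/m² of water = 1 mm).
Layer 1005–900 hPa: Δp = 105 hPa = 10500 Pa, q̄ = 0.019 kg/kg → 0.019 × 10500 / 9.8 = 20.36 mm
Layer 900–400 hPa: Δp = 500 hPa = 50000 Pa, q̄ = 0.0065 kg/kg → 0.0065 × 50000 / 9.8 = 33.16 mm
PW = 20.36 + 33.16 = 53.52 ≈ 53.5 mm.

PW ≈ 53.5 mm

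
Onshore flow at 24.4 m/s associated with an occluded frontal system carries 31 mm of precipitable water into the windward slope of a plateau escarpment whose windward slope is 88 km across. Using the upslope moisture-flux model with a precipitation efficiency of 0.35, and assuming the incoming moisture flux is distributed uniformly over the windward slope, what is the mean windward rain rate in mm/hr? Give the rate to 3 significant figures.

Incoming column moisture flux per unit ridge length: F = V × PW = 24.4 × 31 = 756.4 mm·m/s.
Spread over the 88 km slope with efficiency ε = 0.35: R = ε·F/W = 0.35 × 756.4 / 88000 m = 3.008e-03 mm/s.
R = 3.008e-03 × 3600 = 10.8 mm/hr.

R ≈ 10.8 mm/hr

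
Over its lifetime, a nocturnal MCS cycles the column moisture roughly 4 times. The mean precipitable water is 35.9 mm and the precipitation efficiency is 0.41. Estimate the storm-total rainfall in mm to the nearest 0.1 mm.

rainfall ≈ 58.9 mm

Each cycle deposits ε × PW = 0.41 × 35.9 = 14.719 mm.
Over 4 cycles: 4 × 14.719 = 58.9 mm.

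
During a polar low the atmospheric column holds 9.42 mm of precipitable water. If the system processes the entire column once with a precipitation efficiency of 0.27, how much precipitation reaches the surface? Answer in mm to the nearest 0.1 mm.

Precipitation = ε × PW = 0.27 × 9.42 = 2.5 mm.

precipitation ≈ 2.5 mm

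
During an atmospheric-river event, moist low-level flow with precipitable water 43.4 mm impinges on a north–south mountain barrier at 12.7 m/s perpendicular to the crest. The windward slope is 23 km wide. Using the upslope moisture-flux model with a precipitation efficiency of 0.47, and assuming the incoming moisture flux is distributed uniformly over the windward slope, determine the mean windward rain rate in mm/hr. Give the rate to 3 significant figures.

Incoming column moisture flux per unit ridge length: F = V × PW = 12.7 × 43.4 = 551.18 mm·m/s.
Spread over the 23 km slope with efficiency ε = 0.47: R = ε·F/W = 0.47 × 551.18 / 23000 m = 1.126e-02 mm/s.
R = 1.126e-02 × 3600 = 40.5 mm/hr.

R ≈ 40.5 mm/hr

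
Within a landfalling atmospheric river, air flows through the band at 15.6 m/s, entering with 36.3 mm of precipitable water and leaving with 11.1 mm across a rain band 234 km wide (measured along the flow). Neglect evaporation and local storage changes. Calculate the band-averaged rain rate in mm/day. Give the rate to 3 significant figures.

Column moisture flux per unit crosswind length is F = V × PW.
Inflow: F_in = 15.6 × 36.3 = 566.28 mm·m/s
Outflow: F_out = 15.6 × 11.1 = 173.16 mm·m/s
Steady-state rate R = (F_in − F_out)/L = (566.28 − 173.16) / 234000 m = 1.680e-03 mm/s.
R = 1.680e-03 × 3600 × 24 = 145 mm/day.

R ≈ 145 mm/day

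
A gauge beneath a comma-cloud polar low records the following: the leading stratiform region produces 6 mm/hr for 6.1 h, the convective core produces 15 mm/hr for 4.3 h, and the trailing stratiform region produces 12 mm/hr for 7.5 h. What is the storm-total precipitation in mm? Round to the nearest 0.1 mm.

Total = Σ Rᵢ Δtᵢ = 6 × 6.1 + 15 × 4.3 + 12 × 7.5
      = 36.6 + 64.5 + 90 = 191.1 mm.

total ≈ 191.1 mm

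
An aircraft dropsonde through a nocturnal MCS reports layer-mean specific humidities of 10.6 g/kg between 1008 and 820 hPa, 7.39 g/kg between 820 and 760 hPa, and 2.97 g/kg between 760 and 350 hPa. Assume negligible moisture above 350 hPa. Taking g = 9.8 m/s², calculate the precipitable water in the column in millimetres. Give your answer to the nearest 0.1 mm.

PW ≈ 37.3 mm

Precipitable water is the column-integrated vapour mass per unit area: PW = (1/g) Σ q̄ Δp, with q in kg/kg and Δp in Pa (1 kg/m² of water = 1 mm).
Layer 1008–820 hPa: Δp = 188 hPa = 18800 Pa, q̄ = 0.0106 kg/kg → 0.0106 × 18800 / 9.8 = 20.33 mm
Layer 820–760 hPa: Δp = 60 hPa = 6000 Pa, q̄ = 0.00739 kg/kg → 0.00739 × 6000 / 9.8 = 4.52 mm
Layer 760–350 hPa: Δp = 410 hPa = 41000 Pa, q̄ = 0.00297 kg/kg → 0.00297 × 41000 / 9.8 = 12.43 mm
PW = 20.33 + 4.52 + 12.43 = 37.28 ≈ 37.3 mm.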